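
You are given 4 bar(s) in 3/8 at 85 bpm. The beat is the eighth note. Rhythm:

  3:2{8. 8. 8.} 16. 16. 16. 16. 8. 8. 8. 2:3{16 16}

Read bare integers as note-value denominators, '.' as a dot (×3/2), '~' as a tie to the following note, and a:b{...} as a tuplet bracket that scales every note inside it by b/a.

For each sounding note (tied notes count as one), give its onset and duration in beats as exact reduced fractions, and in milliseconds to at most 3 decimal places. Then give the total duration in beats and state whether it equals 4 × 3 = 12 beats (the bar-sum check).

1) 0.0ms=0b +705.882ms=1b
2) 705.882ms=1b +705.882ms=1b
3) 1411.765ms=2b +705.882ms=1b
4) 2117.647ms=3b +529.412ms=3/4b
5) 2647.059ms=15/4b +529.412ms=3/4b
6) 3176.471ms=9/2b +529.412ms=3/4b
7) 3705.882ms=21/4b +529.412ms=3/4b
8) 4235.294ms=6b +1058.824ms=3/2b
9) 5294.118ms=15/2b +1058.824ms=3/2b
10) 6352.941ms=9b +1058.824ms=3/2b
11) 7411.765ms=21/2b +529.412ms=3/4b
12) 7941.176ms=45/4b +529.412ms=3/4b
Σ=12b of 12 (85bpm 3/8) — PASS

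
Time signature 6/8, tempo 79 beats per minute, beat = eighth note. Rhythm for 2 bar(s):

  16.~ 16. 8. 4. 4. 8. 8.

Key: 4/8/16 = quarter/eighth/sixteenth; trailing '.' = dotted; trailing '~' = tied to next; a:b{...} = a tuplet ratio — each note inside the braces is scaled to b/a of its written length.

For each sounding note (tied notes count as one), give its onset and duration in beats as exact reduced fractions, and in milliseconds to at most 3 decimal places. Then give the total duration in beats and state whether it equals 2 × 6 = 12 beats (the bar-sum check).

1) 0.0ms=0b +1139.241ms=3/2b
2) 1139.241ms=3/2b +1139.241ms=3/2b
3) 2278.481ms=3b +2278.481ms=3b
4) 4556.962ms=6b +2278.481ms=3b
5) 6835.443ms=9b +1139.241ms=3/2b
6) 7974.684ms=21/2b +1139.241ms=3/2b
Σ=12b of 12 (79bpm 6/8) — PASS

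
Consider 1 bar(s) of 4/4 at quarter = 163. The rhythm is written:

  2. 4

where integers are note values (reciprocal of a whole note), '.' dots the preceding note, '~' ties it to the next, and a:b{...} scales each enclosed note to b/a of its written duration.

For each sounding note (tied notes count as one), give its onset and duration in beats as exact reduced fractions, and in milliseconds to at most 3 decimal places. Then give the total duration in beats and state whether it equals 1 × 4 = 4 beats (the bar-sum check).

1) 0.0ms=0b +1104.294ms=3b
2) 1104.294ms=3b +368.098ms=1b
Σ=4b of 4 (163bpm 4/4) — PASS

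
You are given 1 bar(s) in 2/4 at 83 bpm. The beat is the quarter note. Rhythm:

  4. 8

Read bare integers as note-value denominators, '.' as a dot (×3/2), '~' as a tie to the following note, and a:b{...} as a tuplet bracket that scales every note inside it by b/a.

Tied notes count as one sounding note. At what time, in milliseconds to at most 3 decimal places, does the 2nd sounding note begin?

note 2 onset = 3/2b = 1084.337ms

1. 0.0ms @ 0 + 1084.337ms (3/2)
2. 1084.337ms @ 3/2 + 361.446ms (1/2)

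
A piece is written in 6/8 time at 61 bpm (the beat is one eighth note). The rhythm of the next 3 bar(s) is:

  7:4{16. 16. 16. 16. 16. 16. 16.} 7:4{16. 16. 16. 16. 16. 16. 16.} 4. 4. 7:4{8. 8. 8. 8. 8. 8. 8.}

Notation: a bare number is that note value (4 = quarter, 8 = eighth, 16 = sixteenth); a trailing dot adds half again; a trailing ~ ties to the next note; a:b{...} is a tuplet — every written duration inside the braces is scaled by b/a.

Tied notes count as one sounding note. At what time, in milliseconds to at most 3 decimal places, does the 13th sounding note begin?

note 13 onset = 36/7b = 5058.548ms

1. 0.0ms @ 0 + 421.546ms (3/7)
2. 421.546ms @ 3/7 + 421.546ms (3/7)
3. 843.091ms @ 6/7 + 421.546ms (3/7)
4. 1264.637ms @ 9/7 + 421.546ms (3/7)
5. 1686.183ms @ 12/7 + 421.546ms (3/7)
6. 2107.728ms @ 15/7 + 421.546ms (3/7)
7. 2529.274ms @ 18/7 + 421.546ms (3/7)
8. 2950.82ms @ 3 + 421.546ms (3/7)
9. 3372.365ms @ 24/7 + 421.546ms (3/7)
10. 3793.911ms @ 27/7 + 421.546ms (3/7)
11. 4215.457ms @ 30/7 + 421.546ms (3/7)
12. 4637.002ms @ 33/7 + 421.546ms (3/7)
13. 5058.548ms @ 36/7 + 421.546ms (3/7)
14. 5480.094ms @ 39/7 + 421.546ms (3/7)
15. 5901.639ms @ 6 + 2950.82ms (3)
16. 8852.459ms @ 9 + 2950.82ms (3)
17. 11803.279ms @ 12 + 843.091ms (6/7)
18. 12646.37ms @ 90/7 + 843.091ms (6/7)
19. 13489.461ms @ 96/7 + 843.091ms (6/7)
20. 14332.553ms @ 102/7 + 843.091ms (6/7)
21. 15175.644ms @ 108/7 + 843.091ms (6/7)
22. 16018.735ms @ 114/7 + 843.091ms (6/7)
23. 16861.827ms @ 120/7 + 843.091ms (6/7)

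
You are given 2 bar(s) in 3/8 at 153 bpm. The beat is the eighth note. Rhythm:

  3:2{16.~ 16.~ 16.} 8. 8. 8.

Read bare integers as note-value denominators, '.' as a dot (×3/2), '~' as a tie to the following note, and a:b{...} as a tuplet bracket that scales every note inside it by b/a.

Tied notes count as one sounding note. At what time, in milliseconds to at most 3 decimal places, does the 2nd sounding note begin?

1. 0.0ms @ 0 + 588.235ms (3/2)
2. 588.235ms @ 3/2 + 588.235ms (3/2)
3. 1176.471ms @ 3 + 588.235ms (3/2)
4. 1764.706ms @ 9/2 + 588.235ms (3/2)

note 2 onset = 3/2b = 588.235ms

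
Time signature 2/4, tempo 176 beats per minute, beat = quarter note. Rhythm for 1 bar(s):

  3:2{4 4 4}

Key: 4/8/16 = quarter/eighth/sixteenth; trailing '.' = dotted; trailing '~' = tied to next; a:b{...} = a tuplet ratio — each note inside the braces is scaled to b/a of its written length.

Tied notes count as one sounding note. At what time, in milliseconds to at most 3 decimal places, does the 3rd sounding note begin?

1. 0.0ms @ 0 + 227.273ms (2/3)
2. 227.273ms @ 2/3 + 227.273ms (2/3)
3. 454.545ms @ 4/3 + 227.273ms (2/3)

note 3 onset = 4/3b = 454.545ms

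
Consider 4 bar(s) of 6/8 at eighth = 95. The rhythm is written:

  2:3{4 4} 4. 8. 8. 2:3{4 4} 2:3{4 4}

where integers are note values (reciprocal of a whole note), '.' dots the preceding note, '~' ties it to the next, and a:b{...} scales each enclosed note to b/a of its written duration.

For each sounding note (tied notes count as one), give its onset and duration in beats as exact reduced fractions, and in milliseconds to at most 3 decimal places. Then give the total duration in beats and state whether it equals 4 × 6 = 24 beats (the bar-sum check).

1) 0.0ms=0b +1894.737ms=3b
2) 1894.737ms=3b +1894.737ms=3b
3) 3789.474ms=6b +1894.737ms=3b
4) 5684.211ms=9b +947.368ms=3/2b
5) 6631.579ms=21/2b +947.368ms=3/2b
6) 7578.947ms=12b +1894.737ms=3b
7) 9473.684ms=15b +1894.737ms=3b
8) 11368.421ms=18b +1894.737ms=3b
9) 13263.158ms=21b +1894.737ms=3b
Σ=24b of 24 (95bpm 6/8) — PASS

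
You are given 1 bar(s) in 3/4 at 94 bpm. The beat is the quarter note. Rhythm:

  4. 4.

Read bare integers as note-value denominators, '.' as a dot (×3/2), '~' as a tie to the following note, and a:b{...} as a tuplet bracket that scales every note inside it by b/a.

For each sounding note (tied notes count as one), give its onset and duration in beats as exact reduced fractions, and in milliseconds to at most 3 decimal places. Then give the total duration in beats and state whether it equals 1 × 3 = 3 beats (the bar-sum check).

1) 0.0ms=0b +957.447ms=3/2b
2) 957.447ms=3/2b +957.447ms=3/2b
Σ=3b of 3 (94bpm 3/4) — PASS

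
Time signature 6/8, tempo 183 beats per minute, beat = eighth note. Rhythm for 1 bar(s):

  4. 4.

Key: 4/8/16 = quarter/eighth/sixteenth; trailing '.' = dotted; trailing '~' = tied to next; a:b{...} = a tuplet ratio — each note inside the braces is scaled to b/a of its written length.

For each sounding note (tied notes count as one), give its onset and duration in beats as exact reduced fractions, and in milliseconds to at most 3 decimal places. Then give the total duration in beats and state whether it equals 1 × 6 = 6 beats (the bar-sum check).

1) 0.0ms=0b +983.607ms=3b
2) 983.607ms=3b +983.607ms=3b
Σ=6b of 6 (183bpm 6/8) — PASS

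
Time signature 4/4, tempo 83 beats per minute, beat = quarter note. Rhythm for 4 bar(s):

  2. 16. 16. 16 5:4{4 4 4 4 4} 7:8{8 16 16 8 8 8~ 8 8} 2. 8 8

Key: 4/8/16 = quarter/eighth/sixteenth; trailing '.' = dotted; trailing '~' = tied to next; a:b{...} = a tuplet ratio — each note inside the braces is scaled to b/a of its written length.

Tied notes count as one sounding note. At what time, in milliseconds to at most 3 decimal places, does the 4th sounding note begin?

1. 0.0ms @ 0 + 2168.675ms (3)
2. 2168.675ms @ 3 + 271.084ms (3/8)
3. 2439.759ms @ 27/8 + 271.084ms (3/8)
4. 2710.843ms @ 15/4 + 180.723ms (1/4)
5. 2891.566ms @ 4 + 578.313ms (4/5)
6. 3469.88ms @ 24/5 + 578.313ms (4/5)
7. 4048.193ms @ 28/5 + 578.313ms (4/5)
8. 4626.506ms @ 32/5 + 578.313ms (4/5)
9. 5204.819ms @ 36/5 + 578.313ms (4/5)
10. 5783.133ms @ 8 + 413.081ms (4/7)
11. 6196.213ms @ 60/7 + 206.54ms (2/7)
12. 6402.754ms @ 62/7 + 206.54ms (2/7)
13. 6609.294ms @ 64/7 + 413.081ms (4/7)
14. 7022.375ms @ 68/7 + 413.081ms (4/7)
15. 7435.456ms @ 72/7 + 826.162ms (8/7)
16. 8261.618ms @ 80/7 + 413.081ms (4/7)
17. 8674.699ms @ 12 + 2168.675ms (3)
18. 10843.373ms @ 15 + 361.446ms (1/2)
19. 11204.819ms @ 31/2 + 361.446ms (1/2)

note 4 onset = 15/4b = 2710.843ms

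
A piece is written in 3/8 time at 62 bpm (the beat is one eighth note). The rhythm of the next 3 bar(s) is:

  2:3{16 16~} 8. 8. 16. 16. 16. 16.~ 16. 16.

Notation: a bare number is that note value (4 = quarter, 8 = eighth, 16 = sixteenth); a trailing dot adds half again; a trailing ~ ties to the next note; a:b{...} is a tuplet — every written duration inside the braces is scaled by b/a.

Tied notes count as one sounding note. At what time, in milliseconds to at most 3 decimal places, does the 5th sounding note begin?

1. 0.0ms @ 0 + 725.806ms (3/4)
2. 725.806ms @ 3/4 + 2177.419ms (9/4)
3. 2903.226ms @ 3 + 1451.613ms (3/2)
4. 4354.839ms @ 9/2 + 725.806ms (3/4)
5. 5080.645ms @ 21/4 + 725.806ms (3/4)
6. 5806.452ms @ 6 + 725.806ms (3/4)
7. 6532.258ms @ 27/4 + 1451.613ms (3/2)
8. 7983.871ms @ 33/4 + 725.806ms (3/4)

note 5 onset = 21/4b = 5080.645ms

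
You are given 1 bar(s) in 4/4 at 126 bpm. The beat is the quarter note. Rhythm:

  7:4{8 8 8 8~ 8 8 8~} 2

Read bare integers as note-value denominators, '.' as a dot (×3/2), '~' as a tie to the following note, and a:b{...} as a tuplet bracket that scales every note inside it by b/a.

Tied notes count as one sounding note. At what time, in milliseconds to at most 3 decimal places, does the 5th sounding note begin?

1. 0.0ms @ 0 + 136.054ms (2/7)
2. 136.054ms @ 2/7 + 136.054ms (2/7)
3. 272.109ms @ 4/7 + 136.054ms (2/7)
4. 408.163ms @ 6/7 + 272.109ms (4/7)
5. 680.272ms @ 10/7 + 136.054ms (2/7)
6. 816.327ms @ 12/7 + 1088.435ms (16/7)

note 5 onset = 10/7b = 680.272ms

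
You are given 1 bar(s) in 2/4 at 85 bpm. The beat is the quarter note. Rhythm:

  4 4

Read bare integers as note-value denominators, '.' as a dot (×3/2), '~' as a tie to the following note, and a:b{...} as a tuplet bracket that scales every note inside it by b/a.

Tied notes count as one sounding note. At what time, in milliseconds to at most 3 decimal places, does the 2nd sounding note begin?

note 2 onset = 1b = 705.882ms

1. 0.0ms @ 0 + 705.882ms (1)
2. 705.882ms @ 1 + 705.882ms (1)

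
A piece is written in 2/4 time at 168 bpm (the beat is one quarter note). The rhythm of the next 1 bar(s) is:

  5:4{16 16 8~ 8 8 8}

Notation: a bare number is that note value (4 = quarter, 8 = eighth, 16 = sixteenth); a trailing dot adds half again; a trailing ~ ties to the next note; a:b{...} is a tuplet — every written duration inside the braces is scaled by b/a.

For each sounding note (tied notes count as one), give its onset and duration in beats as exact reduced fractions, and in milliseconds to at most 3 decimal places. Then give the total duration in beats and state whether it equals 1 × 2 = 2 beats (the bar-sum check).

1) 0.0ms=0b +71.429ms=1/5b
2) 71.429ms=1/5b +71.429ms=1/5b
3) 142.857ms=2/5b +285.714ms=4/5b
4) 428.571ms=6/5b +142.857ms=2/5b
5) 571.429ms=8/5b +142.857ms=2/5b
Σ=2b of 2 (168bpm 2/4) — PASS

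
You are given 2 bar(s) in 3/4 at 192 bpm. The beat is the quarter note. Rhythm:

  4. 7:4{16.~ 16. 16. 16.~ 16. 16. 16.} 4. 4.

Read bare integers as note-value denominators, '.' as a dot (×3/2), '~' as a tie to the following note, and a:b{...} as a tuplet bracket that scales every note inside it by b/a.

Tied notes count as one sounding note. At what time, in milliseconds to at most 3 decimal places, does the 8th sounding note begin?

1. 0.0ms @ 0 + 468.75ms (3/2)
2. 468.75ms @ 3/2 + 133.929ms (3/7)
3. 602.679ms @ 27/14 + 66.964ms (3/14)
4. 669.643ms @ 15/7 + 133.929ms (3/7)
5. 803.571ms @ 18/7 + 66.964ms (3/14)
6. 870.536ms @ 39/14 + 66.964ms (3/14)
7. 937.5ms @ 3 + 468.75ms (3/2)
8. 1406.25ms @ 9/2 + 468.75ms (3/2)

note 8 onset = 9/2b = 1406.25ms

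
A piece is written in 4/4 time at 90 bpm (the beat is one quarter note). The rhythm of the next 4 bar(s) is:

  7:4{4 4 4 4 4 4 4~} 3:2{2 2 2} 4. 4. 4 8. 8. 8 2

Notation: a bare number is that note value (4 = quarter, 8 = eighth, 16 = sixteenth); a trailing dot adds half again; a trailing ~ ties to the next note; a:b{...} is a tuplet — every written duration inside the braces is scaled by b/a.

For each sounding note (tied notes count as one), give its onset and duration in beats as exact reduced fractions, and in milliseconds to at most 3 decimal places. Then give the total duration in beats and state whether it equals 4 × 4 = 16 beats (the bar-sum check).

1) 0.0ms=0b +380.952ms=4/7b
2) 380.952ms=4/7b +380.952ms=4/7b
3) 761.905ms=8/7b +380.952ms=4/7b
4) 1142.857ms=12/7b +380.952ms=4/7b
5) 1523.81ms=16/7b +380.952ms=4/7b
6) 1904.762ms=20/7b +380.952ms=4/7b
7) 2285.714ms=24/7b +1269.841ms=40/21b
8) 3555.556ms=16/3b +888.889ms=4/3b
9) 4444.444ms=20/3b +888.889ms=4/3b
10) 5333.333ms=8b +1000.0ms=3/2b
11) 6333.333ms=19/2b +1000.0ms=3/2b
12) 7333.333ms=11b +666.667ms=1b
13) 8000.0ms=12b +500.0ms=3/4b
14) 8500.0ms=51/4b +500.0ms=3/4b
15) 9000.0ms=27/2b +333.333ms=1/2b
16) 9333.333ms=14b +1333.333ms=2b
Σ=16b of 16 (90bpm 4/4) — PASS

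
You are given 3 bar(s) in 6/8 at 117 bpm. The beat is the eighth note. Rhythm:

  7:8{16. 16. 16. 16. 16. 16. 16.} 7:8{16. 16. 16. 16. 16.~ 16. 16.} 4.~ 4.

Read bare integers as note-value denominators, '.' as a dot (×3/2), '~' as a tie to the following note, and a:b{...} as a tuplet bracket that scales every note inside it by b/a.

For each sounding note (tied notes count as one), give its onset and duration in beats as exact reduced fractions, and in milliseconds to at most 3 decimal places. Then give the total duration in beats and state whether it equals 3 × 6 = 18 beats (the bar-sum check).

1) 0.0ms=0b +439.56ms=6/7b
2) 439.56ms=6/7b +439.56ms=6/7b
3) 879.121ms=12/7b +439.56ms=6/7b
4) 1318.681ms=18/7b +439.56ms=6/7b
5) 1758.242ms=24/7b +439.56ms=6/7b
6) 2197.802ms=30/7b +439.56ms=6/7b
7) 2637.363ms=36/7b +439.56ms=6/7b
8) 3076.923ms=6b +439.56ms=6/7b
9) 3516.484ms=48/7b +439.56ms=6/7b
10) 3956.044ms=54/7b +439.56ms=6/7b
11) 4395.604ms=60/7b +439.56ms=6/7b
12) 4835.165ms=66/7b +879.121ms=12/7b
13) 5714.286ms=78/7b +439.56ms=6/7b
14) 6153.846ms=12b +3076.923ms=6b
Σ=18b of 18 (117bpm 6/8) — PASS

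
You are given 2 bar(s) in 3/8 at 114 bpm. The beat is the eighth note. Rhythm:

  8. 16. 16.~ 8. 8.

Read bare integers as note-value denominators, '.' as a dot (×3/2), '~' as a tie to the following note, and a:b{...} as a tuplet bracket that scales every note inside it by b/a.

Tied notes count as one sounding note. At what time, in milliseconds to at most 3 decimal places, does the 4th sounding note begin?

1. 0.0ms @ 0 + 789.474ms (3/2)
2. 789.474ms @ 3/2 + 394.737ms (3/4)
3. 1184.211ms @ 9/4 + 1184.211ms (9/4)
4. 2368.421ms @ 9/2 + 789.474ms (3/2)

note 4 onset = 9/2b = 2368.421ms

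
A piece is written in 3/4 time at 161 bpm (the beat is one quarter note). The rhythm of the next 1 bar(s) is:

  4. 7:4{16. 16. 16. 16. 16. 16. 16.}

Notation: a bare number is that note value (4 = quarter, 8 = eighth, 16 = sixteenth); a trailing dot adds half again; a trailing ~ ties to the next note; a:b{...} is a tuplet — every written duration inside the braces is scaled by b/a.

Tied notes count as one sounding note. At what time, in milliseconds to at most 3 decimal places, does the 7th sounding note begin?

note 7 onset = 18/7b = 958.296ms

1. 0.0ms @ 0 + 559.006ms (3/2)
2. 559.006ms @ 3/2 + 79.858ms (3/14)
3. 638.864ms @ 12/7 + 79.858ms (3/14)
4. 718.722ms @ 27/14 + 79.858ms (3/14)
5. 798.58ms @ 15/7 + 79.858ms (3/14)
6. 878.438ms @ 33/14 + 79.858ms (3/14)
7. 958.296ms @ 18/7 + 79.858ms (3/14)
8. 1038.154ms @ 39/14 + 79.858ms (3/14)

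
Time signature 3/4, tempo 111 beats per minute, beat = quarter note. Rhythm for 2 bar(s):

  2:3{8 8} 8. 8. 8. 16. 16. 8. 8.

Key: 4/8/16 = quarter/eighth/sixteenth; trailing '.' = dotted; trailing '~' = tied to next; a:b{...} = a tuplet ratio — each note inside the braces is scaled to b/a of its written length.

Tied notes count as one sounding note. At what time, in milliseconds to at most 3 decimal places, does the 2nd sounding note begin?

1. 0.0ms @ 0 + 405.405ms (3/4)
2. 405.405ms @ 3/4 + 405.405ms (3/4)
3. 810.811ms @ 3/2 + 405.405ms (3/4)
4. 1216.216ms @ 9/4 + 405.405ms (3/4)
5. 1621.622ms @ 3 + 405.405ms (3/4)
6. 2027.027ms @ 15/4 + 202.703ms (3/8)
7. 2229.73ms @ 33/8 + 202.703ms (3/8)
8. 2432.432ms @ 9/2 + 405.405ms (3/4)
9. 2837.838ms @ 21/4 + 405.405ms (3/4)

note 2 onset = 3/4b = 405.405ms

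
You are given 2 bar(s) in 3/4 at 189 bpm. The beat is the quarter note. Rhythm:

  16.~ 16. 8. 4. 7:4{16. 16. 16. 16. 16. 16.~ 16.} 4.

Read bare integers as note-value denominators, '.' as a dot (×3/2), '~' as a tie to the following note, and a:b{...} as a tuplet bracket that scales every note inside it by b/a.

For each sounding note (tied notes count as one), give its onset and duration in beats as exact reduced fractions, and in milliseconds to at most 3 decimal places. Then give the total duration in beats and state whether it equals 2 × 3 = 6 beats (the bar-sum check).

1) 0.0ms=0b +238.095ms=3/4b
2) 238.095ms=3/4b +238.095ms=3/4b
3) 476.19ms=3/2b +476.19ms=3/2b
4) 952.381ms=3b +68.027ms=3/14b
5) 1020.408ms=45/14b +68.027ms=3/14b
6) 1088.435ms=24/7b +68.027ms=3/14b
7) 1156.463ms=51/14b +68.027ms=3/14b
8) 1224.49ms=27/7b +68.027ms=3/14b
9) 1292.517ms=57/14b +136.054ms=3/7b
10) 1428.571ms=9/2b +476.19ms=3/2b
Σ=6b of 6 (189bpm 3/4) — PASS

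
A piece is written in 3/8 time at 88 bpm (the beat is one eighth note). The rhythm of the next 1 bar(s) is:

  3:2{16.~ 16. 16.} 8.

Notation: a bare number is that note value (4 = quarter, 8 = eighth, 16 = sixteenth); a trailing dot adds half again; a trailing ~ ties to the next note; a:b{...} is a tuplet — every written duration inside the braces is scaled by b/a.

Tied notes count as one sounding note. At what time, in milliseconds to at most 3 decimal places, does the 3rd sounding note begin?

1. 0.0ms @ 0 + 681.818ms (1)
2. 681.818ms @ 1 + 340.909ms (1/2)
3. 1022.727ms @ 3/2 + 1022.727ms (3/2)

note 3 onset = 3/2b = 1022.727ms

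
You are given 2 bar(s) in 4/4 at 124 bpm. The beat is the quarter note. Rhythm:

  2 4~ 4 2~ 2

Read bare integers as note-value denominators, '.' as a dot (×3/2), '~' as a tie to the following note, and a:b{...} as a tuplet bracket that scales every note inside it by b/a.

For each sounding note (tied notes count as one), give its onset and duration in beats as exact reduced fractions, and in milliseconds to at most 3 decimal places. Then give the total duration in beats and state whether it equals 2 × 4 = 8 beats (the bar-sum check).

1) 0.0ms=0b +967.742ms=2b
2) 967.742ms=2b +967.742ms=2b
3) 1935.484ms=4b +1935.484ms=4b
Σ=8b of 8 (124bpm 4/4) — PASS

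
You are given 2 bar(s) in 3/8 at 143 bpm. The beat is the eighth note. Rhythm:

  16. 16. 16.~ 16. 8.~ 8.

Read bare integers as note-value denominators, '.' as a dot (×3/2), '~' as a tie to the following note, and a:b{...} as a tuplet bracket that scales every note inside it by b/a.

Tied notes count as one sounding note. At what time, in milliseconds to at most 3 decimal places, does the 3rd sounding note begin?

note 3 onset = 3/2b = 629.371ms

1. 0.0ms @ 0 + 314.685ms (3/4)
2. 314.685ms @ 3/4 + 314.685ms (3/4)
3. 629.371ms @ 3/2 + 629.371ms (3/2)
4. 1258.741ms @ 3 + 1258.741ms (3)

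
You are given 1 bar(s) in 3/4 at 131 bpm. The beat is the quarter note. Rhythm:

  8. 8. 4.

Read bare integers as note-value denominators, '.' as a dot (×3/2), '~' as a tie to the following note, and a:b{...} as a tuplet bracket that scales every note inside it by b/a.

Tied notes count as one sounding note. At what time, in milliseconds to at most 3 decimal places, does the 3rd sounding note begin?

note 3 onset = 3/2b = 687.023ms

1. 0.0ms @ 0 + 343.511ms (3/4)
2. 343.511ms @ 3/4 + 343.511ms (3/4)
3. 687.023ms @ 3/2 + 687.023ms (3/2)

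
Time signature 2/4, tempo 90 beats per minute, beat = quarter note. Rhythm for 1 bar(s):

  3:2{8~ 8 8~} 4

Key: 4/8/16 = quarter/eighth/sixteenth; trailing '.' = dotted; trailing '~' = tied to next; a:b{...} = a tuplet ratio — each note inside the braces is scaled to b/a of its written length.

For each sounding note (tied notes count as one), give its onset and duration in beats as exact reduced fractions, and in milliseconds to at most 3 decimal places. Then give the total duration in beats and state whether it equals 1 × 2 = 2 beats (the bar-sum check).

1) 0.0ms=0b +444.444ms=2/3b
2) 444.444ms=2/3b +888.889ms=4/3b
Σ=2b of 2 (90bpm 2/4) — PASS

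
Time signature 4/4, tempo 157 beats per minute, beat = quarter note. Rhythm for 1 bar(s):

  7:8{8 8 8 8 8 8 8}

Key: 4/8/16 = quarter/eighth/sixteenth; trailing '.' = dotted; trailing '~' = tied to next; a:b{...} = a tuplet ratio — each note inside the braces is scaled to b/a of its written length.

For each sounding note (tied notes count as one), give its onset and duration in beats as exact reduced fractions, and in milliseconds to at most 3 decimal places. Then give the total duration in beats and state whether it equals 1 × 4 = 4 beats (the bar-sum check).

1) 0.0ms=0b +218.38ms=4/7b
2) 218.38ms=4/7b +218.38ms=4/7b
3) 436.761ms=8/7b +218.38ms=4/7b
4) 655.141ms=12/7b +218.38ms=4/7b
5) 873.521ms=16/7b +218.38ms=4/7b
6) 1091.902ms=20/7b +218.38ms=4/7b
7) 1310.282ms=24/7b +218.38ms=4/7b
Σ=4b of 4 (157bpm 4/4) — PASS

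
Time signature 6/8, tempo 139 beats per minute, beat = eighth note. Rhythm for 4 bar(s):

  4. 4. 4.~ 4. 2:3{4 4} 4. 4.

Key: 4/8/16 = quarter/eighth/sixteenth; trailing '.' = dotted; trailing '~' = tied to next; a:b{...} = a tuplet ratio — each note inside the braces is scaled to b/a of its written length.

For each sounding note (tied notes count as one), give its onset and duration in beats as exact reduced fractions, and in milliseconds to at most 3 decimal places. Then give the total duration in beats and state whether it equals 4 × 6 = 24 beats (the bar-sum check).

1) 0.0ms=0b +1294.964ms=3b
2) 1294.964ms=3b +1294.964ms=3b
3) 2589.928ms=6b +2589.928ms=6b
4) 5179.856ms=12b +1294.964ms=3b
5) 6474.82ms=15b +1294.964ms=3b
6) 7769.784ms=18b +1294.964ms=3b
7) 9064.748ms=21b +1294.964ms=3b
Σ=24b of 24 (139bpm 6/8) — PASS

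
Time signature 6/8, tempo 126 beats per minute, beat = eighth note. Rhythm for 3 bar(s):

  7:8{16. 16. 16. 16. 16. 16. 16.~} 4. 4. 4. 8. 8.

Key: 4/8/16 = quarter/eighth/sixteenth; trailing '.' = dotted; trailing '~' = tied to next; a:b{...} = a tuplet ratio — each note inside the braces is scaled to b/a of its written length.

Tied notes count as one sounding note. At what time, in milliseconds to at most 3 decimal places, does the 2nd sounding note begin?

note 2 onset = 6/7b = 408.163ms

1. 0.0ms @ 0 + 408.163ms (6/7)
2. 408.163ms @ 6/7 + 408.163ms (6/7)
3. 816.327ms @ 12/7 + 408.163ms (6/7)
4. 1224.49ms @ 18/7 + 408.163ms (6/7)
5. 1632.653ms @ 24/7 + 408.163ms (6/7)
6. 2040.816ms @ 30/7 + 408.163ms (6/7)
7. 2448.98ms @ 36/7 + 1836.735ms (27/7)
8. 4285.714ms @ 9 + 1428.571ms (3)
9. 5714.286ms @ 12 + 1428.571ms (3)
10. 7142.857ms @ 15 + 714.286ms (3/2)
11. 7857.143ms @ 33/2 + 714.286ms (3/2)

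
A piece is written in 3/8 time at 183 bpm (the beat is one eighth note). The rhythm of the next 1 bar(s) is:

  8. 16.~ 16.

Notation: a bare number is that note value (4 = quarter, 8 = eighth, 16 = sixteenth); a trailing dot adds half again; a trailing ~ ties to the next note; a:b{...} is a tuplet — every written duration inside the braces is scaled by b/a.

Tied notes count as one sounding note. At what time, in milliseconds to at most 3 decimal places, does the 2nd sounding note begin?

1. 0.0ms @ 0 + 491.803ms (3/2)
2. 491.803ms @ 3/2 + 491.803ms (3/2)

note 2 onset = 3/2b = 491.803ms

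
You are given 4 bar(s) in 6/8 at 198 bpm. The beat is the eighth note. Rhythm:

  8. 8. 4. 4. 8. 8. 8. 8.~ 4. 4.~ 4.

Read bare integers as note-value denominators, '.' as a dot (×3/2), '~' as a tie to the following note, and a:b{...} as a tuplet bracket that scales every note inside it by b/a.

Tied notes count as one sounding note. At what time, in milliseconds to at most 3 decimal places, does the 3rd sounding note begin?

1. 0.0ms @ 0 + 454.545ms (3/2)
2. 454.545ms @ 3/2 + 454.545ms (3/2)
3. 909.091ms @ 3 + 909.091ms (3)
4. 1818.182ms @ 6 + 909.091ms (3)
5. 2727.273ms @ 9 + 454.545ms (3/2)
6. 3181.818ms @ 21/2 + 454.545ms (3/2)
7. 3636.364ms @ 12 + 454.545ms (3/2)
8. 4090.909ms @ 27/2 + 1363.636ms (9/2)
9. 5454.545ms @ 18 + 1818.182ms (6)

note 3 onset = 3b = 909.091ms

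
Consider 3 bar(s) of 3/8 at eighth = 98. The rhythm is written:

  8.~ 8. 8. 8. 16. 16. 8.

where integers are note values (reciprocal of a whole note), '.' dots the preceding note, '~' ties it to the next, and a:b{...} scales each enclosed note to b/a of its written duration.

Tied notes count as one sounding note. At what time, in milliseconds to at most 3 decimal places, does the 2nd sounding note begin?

1. 0.0ms @ 0 + 1836.735ms (3)
2. 1836.735ms @ 3 + 918.367ms (3/2)
3. 2755.102ms @ 9/2 + 918.367ms (3/2)
4. 3673.469ms @ 6 + 459.184ms (3/4)
5. 4132.653ms @ 27/4 + 459.184ms (3/4)
6. 4591.837ms @ 15/2 + 918.367ms (3/2)

note 2 onset = 3b = 1836.735ms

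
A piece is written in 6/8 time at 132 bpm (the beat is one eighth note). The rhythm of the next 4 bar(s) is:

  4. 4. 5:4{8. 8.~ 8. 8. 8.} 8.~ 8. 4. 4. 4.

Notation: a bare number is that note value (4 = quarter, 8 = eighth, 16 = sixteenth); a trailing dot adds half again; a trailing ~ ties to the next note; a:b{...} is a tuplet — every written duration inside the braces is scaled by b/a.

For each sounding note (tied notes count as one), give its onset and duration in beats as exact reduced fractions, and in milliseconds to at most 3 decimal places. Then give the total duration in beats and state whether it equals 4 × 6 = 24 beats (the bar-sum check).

1) 0.0ms=0b +1363.636ms=3b
2) 1363.636ms=3b +1363.636ms=3b
3) 2727.273ms=6b +545.455ms=6/5b
4) 3272.727ms=36/5b +1090.909ms=12/5b
5) 4363.636ms=48/5b +545.455ms=6/5b
6) 4909.091ms=54/5b +545.455ms=6/5b
7) 5454.545ms=12b +1363.636ms=3b
8) 6818.182ms=15b +1363.636ms=3b
9) 8181.818ms=18b +1363.636ms=3b
10) 9545.455ms=21b +1363.636ms=3b
Σ=24b of 24 (132bpm 6/8) — PASS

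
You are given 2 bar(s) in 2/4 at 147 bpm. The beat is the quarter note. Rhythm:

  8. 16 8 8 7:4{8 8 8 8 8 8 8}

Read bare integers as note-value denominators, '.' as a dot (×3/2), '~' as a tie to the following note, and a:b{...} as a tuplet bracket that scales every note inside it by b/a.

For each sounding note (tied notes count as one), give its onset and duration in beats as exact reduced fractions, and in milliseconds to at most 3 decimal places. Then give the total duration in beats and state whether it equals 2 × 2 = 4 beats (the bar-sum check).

1) 0.0ms=0b +306.122ms=3/4b
2) 306.122ms=3/4b +102.041ms=1/4b
3) 408.163ms=1b +204.082ms=1/2b
4) 612.245ms=3/2b +204.082ms=1/2b
5) 816.327ms=2b +116.618ms=2/7b
6) 932.945ms=16/7b +116.618ms=2/7b
7) 1049.563ms=18/7b +116.618ms=2/7b
8) 1166.181ms=20/7b +116.618ms=2/7b
9) 1282.799ms=22/7b +116.618ms=2/7b
10) 1399.417ms=24/7b +116.618ms=2/7b
11) 1516.035ms=26/7b +116.618ms=2/7b
Σ=4b of 4 (147bpm 2/4) — PASS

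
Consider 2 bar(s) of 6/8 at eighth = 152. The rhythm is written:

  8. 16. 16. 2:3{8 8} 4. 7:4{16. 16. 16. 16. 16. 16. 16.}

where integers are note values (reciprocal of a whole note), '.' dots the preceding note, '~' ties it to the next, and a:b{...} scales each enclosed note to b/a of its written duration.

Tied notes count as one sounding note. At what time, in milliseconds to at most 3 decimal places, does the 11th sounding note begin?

1. 0.0ms @ 0 + 592.105ms (3/2)
2. 592.105ms @ 3/2 + 296.053ms (3/4)
3. 888.158ms @ 9/4 + 296.053ms (3/4)
4. 1184.211ms @ 3 + 592.105ms (3/2)
5. 1776.316ms @ 9/2 + 592.105ms (3/2)
6. 2368.421ms @ 6 + 1184.211ms (3)
7. 3552.632ms @ 9 + 169.173ms (3/7)
8. 3721.805ms @ 66/7 + 169.173ms (3/7)
9. 3890.977ms @ 69/7 + 169.173ms (3/7)
10. 4060.15ms @ 72/7 + 169.173ms (3/7)
11. 4229.323ms @ 75/7 + 169.173ms (3/7)
12. 4398.496ms @ 78/7 + 169.173ms (3/7)
13. 4567.669ms @ 81/7 + 169.173ms (3/7)

note 11 onset = 75/7b = 4229.323ms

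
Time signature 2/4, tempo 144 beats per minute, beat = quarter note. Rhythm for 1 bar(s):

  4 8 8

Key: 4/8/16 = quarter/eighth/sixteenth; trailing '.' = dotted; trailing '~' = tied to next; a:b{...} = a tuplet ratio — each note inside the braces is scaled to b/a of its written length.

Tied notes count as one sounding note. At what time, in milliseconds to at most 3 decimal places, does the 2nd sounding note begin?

note 2 onset = 1b = 416.667ms

1. 0.0ms @ 0 + 416.667ms (1)
2. 416.667ms @ 1 + 208.333ms (1/2)
3. 625.0ms @ 3/2 + 208.333ms (1/2)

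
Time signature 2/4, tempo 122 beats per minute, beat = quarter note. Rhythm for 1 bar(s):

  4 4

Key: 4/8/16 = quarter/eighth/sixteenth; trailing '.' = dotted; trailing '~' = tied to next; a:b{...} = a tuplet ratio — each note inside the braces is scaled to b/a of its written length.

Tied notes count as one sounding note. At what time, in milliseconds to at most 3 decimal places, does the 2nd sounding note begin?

note 2 onset = 1b = 491.803ms

1. 0.0ms @ 0 + 491.803ms (1)
2. 491.803ms @ 1 + 491.803ms (1)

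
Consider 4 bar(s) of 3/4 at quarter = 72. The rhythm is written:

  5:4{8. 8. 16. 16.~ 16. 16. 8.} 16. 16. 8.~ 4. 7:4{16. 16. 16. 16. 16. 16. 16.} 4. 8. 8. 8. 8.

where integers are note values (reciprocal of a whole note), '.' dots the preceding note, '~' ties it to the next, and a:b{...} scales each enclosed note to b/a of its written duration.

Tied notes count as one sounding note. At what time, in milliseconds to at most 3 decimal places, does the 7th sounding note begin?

1. 0.0ms @ 0 + 500.0ms (3/5)
2. 500.0ms @ 3/5 + 500.0ms (3/5)
3. 1000.0ms @ 6/5 + 250.0ms (3/10)
4. 1250.0ms @ 3/2 + 500.0ms (3/5)
5. 1750.0ms @ 21/10 + 250.0ms (3/10)
6. 2000.0ms @ 12/5 + 500.0ms (3/5)
7. 2500.0ms @ 3 + 312.5ms (3/8)
8. 2812.5ms @ 27/8 + 312.5ms (3/8)
9. 3125.0ms @ 15/4 + 1875.0ms (9/4)
10. 5000.0ms @ 6 + 178.571ms (3/14)
11. 5178.571ms @ 87/14 + 178.571ms (3/14)
12. 5357.143ms @ 45/7 + 178.571ms (3/14)
13. 5535.714ms @ 93/14 + 178.571ms (3/14)
14. 5714.286ms @ 48/7 + 178.571ms (3/14)
15. 5892.857ms @ 99/14 + 178.571ms (3/14)
16. 6071.429ms @ 51/7 + 178.571ms (3/14)
17. 6250.0ms @ 15/2 + 1250.0ms (3/2)
18. 7500.0ms @ 9 + 625.0ms (3/4)
19. 8125.0ms @ 39/4 + 625.0ms (3/4)
20. 8750.0ms @ 21/2 + 625.0ms (3/4)
21. 9375.0ms @ 45/4 + 625.0ms (3/4)

note 7 onset = 3b = 2500.0ms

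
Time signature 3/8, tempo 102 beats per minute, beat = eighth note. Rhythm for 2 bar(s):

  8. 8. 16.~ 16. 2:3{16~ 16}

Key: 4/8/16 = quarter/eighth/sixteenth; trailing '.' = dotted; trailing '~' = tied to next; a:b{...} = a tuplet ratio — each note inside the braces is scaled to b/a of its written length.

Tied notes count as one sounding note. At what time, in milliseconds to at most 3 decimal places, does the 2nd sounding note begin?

note 2 onset = 3/2b = 882.353ms

1. 0.0ms @ 0 + 882.353ms (3/2)
2. 882.353ms @ 3/2 + 882.353ms (3/2)
3. 1764.706ms @ 3 + 882.353ms (3/2)
4. 2647.059ms @ 9/2 + 882.353ms (3/2)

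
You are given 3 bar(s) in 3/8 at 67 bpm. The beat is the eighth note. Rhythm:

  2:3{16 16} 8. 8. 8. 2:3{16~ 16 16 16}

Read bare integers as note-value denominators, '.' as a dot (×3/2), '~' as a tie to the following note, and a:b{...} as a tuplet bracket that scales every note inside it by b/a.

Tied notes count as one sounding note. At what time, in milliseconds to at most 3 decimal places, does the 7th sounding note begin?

1. 0.0ms @ 0 + 671.642ms (3/4)
2. 671.642ms @ 3/4 + 671.642ms (3/4)
3. 1343.284ms @ 3/2 + 1343.284ms (3/2)
4. 2686.567ms @ 3 + 1343.284ms (3/2)
5. 4029.851ms @ 9/2 + 1343.284ms (3/2)
6. 5373.134ms @ 6 + 1343.284ms (3/2)
7. 6716.418ms @ 15/2 + 671.642ms (3/4)
8. 7388.06ms @ 33/4 + 671.642ms (3/4)

note 7 onset = 15/2b = 6716.418ms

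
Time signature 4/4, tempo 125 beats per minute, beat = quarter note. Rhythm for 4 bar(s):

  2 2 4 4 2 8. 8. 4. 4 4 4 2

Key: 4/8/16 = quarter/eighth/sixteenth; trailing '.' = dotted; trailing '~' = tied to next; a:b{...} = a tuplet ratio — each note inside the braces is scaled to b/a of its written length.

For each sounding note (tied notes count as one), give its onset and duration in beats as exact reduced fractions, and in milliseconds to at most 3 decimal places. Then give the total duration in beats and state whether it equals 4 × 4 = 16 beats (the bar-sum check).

1) 0.0ms=0b +960.0ms=2b
2) 960.0ms=2b +960.0ms=2b
3) 1920.0ms=4b +480.0ms=1b
4) 2400.0ms=5b +480.0ms=1b
5) 2880.0ms=6b +960.0ms=2b
6) 3840.0ms=8b +360.0ms=3/4b
7) 4200.0ms=35/4b +360.0ms=3/4b
8) 4560.0ms=19/2b +720.0ms=3/2b
9) 5280.0ms=11b +480.0ms=1b
10) 5760.0ms=12b +480.0ms=1b
11) 6240.0ms=13b +480.0ms=1b
12) 6720.0ms=14b +960.0ms=2b
Σ=16b of 16 (125bpm 4/4) — PASS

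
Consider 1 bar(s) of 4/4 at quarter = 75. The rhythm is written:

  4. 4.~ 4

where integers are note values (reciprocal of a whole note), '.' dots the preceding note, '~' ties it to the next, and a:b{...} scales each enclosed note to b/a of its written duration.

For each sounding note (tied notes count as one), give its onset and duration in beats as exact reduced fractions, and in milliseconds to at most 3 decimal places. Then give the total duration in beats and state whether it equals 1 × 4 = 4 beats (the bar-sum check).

1) 0.0ms=0b +1200.0ms=3/2b
2) 1200.0ms=3/2b +2000.0ms=5/2b
Σ=4b of 4 (75bpm 4/4) — PASS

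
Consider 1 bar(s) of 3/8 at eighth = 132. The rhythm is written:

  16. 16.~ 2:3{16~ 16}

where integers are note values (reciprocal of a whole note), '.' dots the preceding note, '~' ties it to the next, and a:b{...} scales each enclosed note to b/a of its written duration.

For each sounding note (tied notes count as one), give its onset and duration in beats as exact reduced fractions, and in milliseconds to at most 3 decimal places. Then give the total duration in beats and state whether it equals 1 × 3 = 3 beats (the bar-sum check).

1) 0.0ms=0b +340.909ms=3/4b
2) 340.909ms=3/4b +1022.727ms=9/4b
Σ=3b of 3 (132bpm 3/8) — PASS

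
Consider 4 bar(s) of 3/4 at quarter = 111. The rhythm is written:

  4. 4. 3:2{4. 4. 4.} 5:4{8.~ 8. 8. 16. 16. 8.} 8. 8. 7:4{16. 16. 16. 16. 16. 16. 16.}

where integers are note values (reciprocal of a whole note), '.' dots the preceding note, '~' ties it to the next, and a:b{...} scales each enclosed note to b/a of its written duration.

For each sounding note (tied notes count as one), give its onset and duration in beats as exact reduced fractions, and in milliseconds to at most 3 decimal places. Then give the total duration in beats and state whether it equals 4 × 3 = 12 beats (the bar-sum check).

1) 0.0ms=0b +810.811ms=3/2b
2) 810.811ms=3/2b +810.811ms=3/2b
3) 1621.622ms=3b +540.541ms=1b
4) 2162.162ms=4b +540.541ms=1b
5) 2702.703ms=5b +540.541ms=1b
6) 3243.243ms=6b +648.649ms=6/5b
7) 3891.892ms=36/5b +324.324ms=3/5b
8) 4216.216ms=39/5b +162.162ms=3/10b
9) 4378.378ms=81/10b +162.162ms=3/10b
10) 4540.541ms=42/5b +324.324ms=3/5b
11) 4864.865ms=9b +405.405ms=3/4b
12) 5270.27ms=39/4b +405.405ms=3/4b
13) 5675.676ms=21/2b +115.83ms=3/14b
14) 5791.506ms=75/7b +115.83ms=3/14b
15) 5907.336ms=153/14b +115.83ms=3/14b
16) 6023.166ms=78/7b +115.83ms=3/14b
17) 6138.996ms=159/14b +115.83ms=3/14b
18) 6254.826ms=81/7b +115.83ms=3/14b
19) 6370.656ms=165/14b +115.83ms=3/14b
Σ=12b of 12 (111bpm 3/4) — PASS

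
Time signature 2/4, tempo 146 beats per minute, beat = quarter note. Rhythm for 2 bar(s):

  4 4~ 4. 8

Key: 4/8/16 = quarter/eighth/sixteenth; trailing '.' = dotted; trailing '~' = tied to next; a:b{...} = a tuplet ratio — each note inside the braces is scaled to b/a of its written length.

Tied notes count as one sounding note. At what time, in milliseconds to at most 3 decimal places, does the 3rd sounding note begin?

1. 0.0ms @ 0 + 410.959ms (1)
2. 410.959ms @ 1 + 1027.397ms (5/2)
3. 1438.356ms @ 7/2 + 205.479ms (1/2)

note 3 onset = 7/2b = 1438.356ms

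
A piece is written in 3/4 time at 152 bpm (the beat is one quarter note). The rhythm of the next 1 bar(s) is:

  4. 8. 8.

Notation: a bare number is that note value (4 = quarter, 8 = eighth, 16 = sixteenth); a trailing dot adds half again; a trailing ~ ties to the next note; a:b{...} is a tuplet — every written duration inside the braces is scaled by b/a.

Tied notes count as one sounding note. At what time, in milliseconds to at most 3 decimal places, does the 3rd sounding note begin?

note 3 onset = 9/4b = 888.158ms

1. 0.0ms @ 0 + 592.105ms (3/2)
2. 592.105ms @ 3/2 + 296.053ms (3/4)
3. 888.158ms @ 9/4 + 296.053ms (3/4)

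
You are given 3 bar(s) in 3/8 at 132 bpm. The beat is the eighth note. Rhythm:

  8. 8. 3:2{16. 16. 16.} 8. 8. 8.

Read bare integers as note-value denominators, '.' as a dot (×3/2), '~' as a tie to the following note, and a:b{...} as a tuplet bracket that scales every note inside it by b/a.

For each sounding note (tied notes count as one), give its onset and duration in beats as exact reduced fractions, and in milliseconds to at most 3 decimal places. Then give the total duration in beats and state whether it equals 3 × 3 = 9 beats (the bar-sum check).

1) 0.0ms=0b +681.818ms=3/2b
2) 681.818ms=3/2b +681.818ms=3/2b
3) 1363.636ms=3b +227.273ms=1/2b
4) 1590.909ms=7/2b +227.273ms=1/2b
5) 1818.182ms=4b +227.273ms=1/2b
6) 2045.455ms=9/2b +681.818ms=3/2b
7) 2727.273ms=6b +681.818ms=3/2b
8) 3409.091ms=15/2b +681.818ms=3/2b
Σ=9b of 9 (132bpm 3/8) — PASS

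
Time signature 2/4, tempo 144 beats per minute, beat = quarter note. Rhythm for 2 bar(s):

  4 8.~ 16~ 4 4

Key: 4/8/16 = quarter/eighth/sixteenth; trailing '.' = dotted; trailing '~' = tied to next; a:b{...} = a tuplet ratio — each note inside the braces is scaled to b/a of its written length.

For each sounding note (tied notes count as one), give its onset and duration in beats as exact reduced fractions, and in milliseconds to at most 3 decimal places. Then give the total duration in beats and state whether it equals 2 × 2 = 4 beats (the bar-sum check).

1) 0.0ms=0b +416.667ms=1b
2) 416.667ms=1b +833.333ms=2b
3) 1250.0ms=3b +416.667ms=1b
Σ=4b of 4 (144bpm 2/4) — PASS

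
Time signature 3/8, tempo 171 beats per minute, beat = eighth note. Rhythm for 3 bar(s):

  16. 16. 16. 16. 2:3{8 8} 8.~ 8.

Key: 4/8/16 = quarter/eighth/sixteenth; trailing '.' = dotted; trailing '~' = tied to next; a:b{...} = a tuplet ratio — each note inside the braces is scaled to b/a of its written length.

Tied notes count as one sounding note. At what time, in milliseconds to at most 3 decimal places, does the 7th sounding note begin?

1. 0.0ms @ 0 + 263.158ms (3/4)
2. 263.158ms @ 3/4 + 263.158ms (3/4)
3. 526.316ms @ 3/2 + 263.158ms (3/4)
4. 789.474ms @ 9/4 + 263.158ms (3/4)
5. 1052.632ms @ 3 + 526.316ms (3/2)
6. 1578.947ms @ 9/2 + 526.316ms (3/2)
7. 2105.263ms @ 6 + 1052.632ms (3)

note 7 onset = 6b = 2105.263ms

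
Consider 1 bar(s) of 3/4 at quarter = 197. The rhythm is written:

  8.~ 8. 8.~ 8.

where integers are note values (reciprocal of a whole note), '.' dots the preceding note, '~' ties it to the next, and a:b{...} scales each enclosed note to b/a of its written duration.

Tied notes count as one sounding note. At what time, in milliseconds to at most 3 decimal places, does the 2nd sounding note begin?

note 2 onset = 3/2b = 456.853ms

1. 0.0ms @ 0 + 456.853ms (3/2)
2. 456.853ms @ 3/2 + 456.853ms (3/2)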